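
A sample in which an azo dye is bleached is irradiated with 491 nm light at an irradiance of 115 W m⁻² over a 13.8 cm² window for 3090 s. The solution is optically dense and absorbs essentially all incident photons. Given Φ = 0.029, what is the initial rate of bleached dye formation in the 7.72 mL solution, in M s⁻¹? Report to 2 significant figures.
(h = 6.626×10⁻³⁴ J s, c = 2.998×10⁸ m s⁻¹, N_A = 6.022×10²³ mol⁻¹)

2.4×10⁻⁶ M s⁻¹

Photon energy at 491 nm: hc/λ = (6.626×10⁻³⁴)(2.998×10⁸)/(491×10⁻⁹) = 4.046×10⁻¹⁹ J.
Energy delivered: (115 W m⁻²)(13.8×10⁻⁴ m²)(3090 s) = 490.4 J.
Photons incident: 490.4 / 4.046×10⁻¹⁹ = 1.212×10²¹, i.e. 1.212×10²¹/6.022×10²³ = 0.002013 mol.
Product formed: 0.029 × 0.002013 = 5.838×10⁻⁵ mol.
Rate: 5.838×10⁻⁵ mol / (3090 s × 0.00772 L) = 2.4×10⁻⁶ M s⁻¹.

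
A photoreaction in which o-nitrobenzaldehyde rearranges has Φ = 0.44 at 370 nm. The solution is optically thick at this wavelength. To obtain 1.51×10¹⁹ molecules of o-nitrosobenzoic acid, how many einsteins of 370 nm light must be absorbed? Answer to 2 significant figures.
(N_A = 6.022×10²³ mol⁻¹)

5.7×10⁻⁵ einstein

Product: 1.51×10¹⁹ / 6.022×10²³ = 2.507×10⁻⁵ mol.
Photons that must be absorbed: 2.507×10⁻⁵ / 0.44 = 5.698×10⁻⁵ mol.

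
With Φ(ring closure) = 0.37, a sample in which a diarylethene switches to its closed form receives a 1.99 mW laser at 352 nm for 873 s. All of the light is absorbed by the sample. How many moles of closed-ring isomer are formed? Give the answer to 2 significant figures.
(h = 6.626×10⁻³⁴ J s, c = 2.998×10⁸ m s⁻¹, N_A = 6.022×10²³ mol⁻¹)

1.9×10⁻⁶ mol

Photon energy at 352 nm: hc/λ = (6.626×10⁻³⁴)(2.998×10⁸)/(352×10⁻⁹) = 5.643×10⁻¹⁹ J.
Energy delivered: (1.99 mW)(873 s) = 1.737 J.
Photons incident: 1.737 / 5.643×10⁻¹⁹ = 3.078×10¹⁸, i.e. 3.078×10¹⁸/6.022×10²³ = 5.111×10⁻⁶ mol.
Product: Φ × n_abs = 0.37 × 5.111×10⁻⁶ = 1.891×10⁻⁶ mol.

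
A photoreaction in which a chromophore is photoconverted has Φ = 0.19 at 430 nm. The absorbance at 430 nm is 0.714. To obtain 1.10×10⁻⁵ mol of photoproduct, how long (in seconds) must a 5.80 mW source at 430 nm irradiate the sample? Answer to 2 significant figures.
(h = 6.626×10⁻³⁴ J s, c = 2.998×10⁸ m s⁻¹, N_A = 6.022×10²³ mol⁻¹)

t ≈ 3400 s

Photons that must be absorbed: 1.10×10⁻⁵ / 0.19 = 5.789×10⁻⁵ mol.
Fraction absorbed: 1 − 10^(−0.714) = 0.8068.
Incident photons needed: 5.789×10⁻⁵ / 0.8068 = 7.175×10⁻⁵ mol.
Photon energy: hc/λ = 4.620×10⁻¹⁹ J; per mole, 2.782×10⁵ J mol⁻¹.
Energy required: 7.175×10⁻⁵ × 2.782×10⁵ = 19.96 J.
Time: 19.96 J / 0.0058 W = 3400 s.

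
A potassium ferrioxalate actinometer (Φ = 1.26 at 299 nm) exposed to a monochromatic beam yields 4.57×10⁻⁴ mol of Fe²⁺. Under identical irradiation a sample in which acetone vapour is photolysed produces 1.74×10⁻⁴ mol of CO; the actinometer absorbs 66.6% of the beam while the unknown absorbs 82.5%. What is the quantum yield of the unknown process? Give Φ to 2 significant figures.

Photons absorbed by the actinometer: 4.57×10⁻⁴ / 1.26 = 3.627×10⁻⁴ mol.
Incident flux: 3.627×10⁻⁴ / 0.666 = 5.446×10⁻⁴ einstein.
Absorbed by unknown: 0.825 × 5.446×10⁻⁴ = 4.493×10⁻⁴ mol.
Φ(unknown) = 1.74×10⁻⁴ / 4.493×10⁻⁴ = 0.39.

Φ = 0.39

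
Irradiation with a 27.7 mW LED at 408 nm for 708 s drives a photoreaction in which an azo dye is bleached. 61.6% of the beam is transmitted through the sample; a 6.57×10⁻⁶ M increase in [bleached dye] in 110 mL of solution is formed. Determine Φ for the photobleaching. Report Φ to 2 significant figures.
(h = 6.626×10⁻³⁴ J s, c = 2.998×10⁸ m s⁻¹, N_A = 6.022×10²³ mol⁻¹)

Φ = 0.028

Product: (6.57×10⁻⁶ M)(0.11 L) = 7.227×10⁻⁷ mol.
Photon energy at 408 nm: hc/λ = (6.626×10⁻³⁴)(2.998×10⁸)/(408×10⁻⁹) = 4.869×10⁻¹⁹ J.
Energy delivered: (27.7 mW)(708 s) = 19.61 J.
Photons incident: 19.61 / 4.869×10⁻¹⁹ = 4.028×10¹⁹, i.e. 4.028×10¹⁹/6.022×10²³ = 6.689×10⁻⁵ mol.
Fraction absorbed: 1 − 61.6/100 = 0.3840.
Photons absorbed: 0.3840 × 6.689×10⁻⁵ = 2.569×10⁻⁵ mol.
Φ = 7.227×10⁻⁷ mol / 2.569×10⁻⁵ mol photons = 0.028.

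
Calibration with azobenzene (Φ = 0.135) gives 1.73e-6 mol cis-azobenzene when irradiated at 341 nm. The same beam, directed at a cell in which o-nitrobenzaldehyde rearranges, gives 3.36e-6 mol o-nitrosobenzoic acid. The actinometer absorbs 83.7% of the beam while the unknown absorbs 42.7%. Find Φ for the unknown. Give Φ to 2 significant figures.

Φ = 0.51

Photons absorbed by the actinometer: 1.73e-6 / 0.135 = 1.281e-5 mol.
Incident flux: 1.281e-5 / 0.837 = 1.530e-5 einstein.
Absorbed by unknown: 0.427 × 1.530e-5 = 6.533e-6 mol.
Φ(unknown) = 3.36e-6 / 6.533e-6 = 0.51.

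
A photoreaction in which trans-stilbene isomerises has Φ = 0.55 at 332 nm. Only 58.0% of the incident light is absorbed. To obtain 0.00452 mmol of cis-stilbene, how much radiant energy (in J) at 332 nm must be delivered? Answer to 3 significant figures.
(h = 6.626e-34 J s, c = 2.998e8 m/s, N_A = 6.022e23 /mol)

5.11 J

Product: 0.00452 mmol = 4.52e-6 mol.
Photons that must be absorbed: 4.52e-6 / 0.55 = 8.218e-6 mol.
Incident photons needed: 8.218e-6 / 0.580 = 1.417e-5 mol.
Photon energy: hc/λ = 5.983e-19 J; per mole, 3.603e5 J mol⁻¹.
Energy required: 1.417e-5 × 3.603e5 = 5.11 J.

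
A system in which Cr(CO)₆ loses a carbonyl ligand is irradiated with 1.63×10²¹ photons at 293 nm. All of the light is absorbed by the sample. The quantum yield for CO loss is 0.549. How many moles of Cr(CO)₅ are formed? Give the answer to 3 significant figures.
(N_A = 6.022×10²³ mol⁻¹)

0.00149 mol

Moles of photons: 1.63×10²¹ / 6.022×10²³ = 0.002707 mol.
Product: Φ × n_abs = 0.549 × 0.002707 = 0.001486 mol.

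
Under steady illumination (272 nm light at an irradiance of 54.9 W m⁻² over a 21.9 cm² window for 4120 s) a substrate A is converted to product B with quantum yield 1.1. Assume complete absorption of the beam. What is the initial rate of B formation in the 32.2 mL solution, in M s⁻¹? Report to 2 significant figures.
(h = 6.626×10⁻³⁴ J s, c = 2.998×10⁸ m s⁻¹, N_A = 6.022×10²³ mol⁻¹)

9.3×10⁻⁶ M s⁻¹

Photon energy at 272 nm: hc/λ = (6.626×10⁻³⁴)(2.998×10⁸)/(272×10⁻⁹) = 7.303×10⁻¹⁹ J.
Energy delivered: (54.9 W m⁻²)(21.9×10⁻⁴ m²)(4120 s) = 495.4 J.
Photons incident: 495.4 / 7.303×10⁻¹⁹ = 6.784×10²⁰, i.e. 6.784×10²⁰/6.022×10²³ = 0.001127 mol.
Product formed: 1.1 × 0.001127 = 0.001240 mol.
Rate: 0.001240 mol / (4120 s × 0.0322 L) = 9.3×10⁻⁶ M s⁻¹.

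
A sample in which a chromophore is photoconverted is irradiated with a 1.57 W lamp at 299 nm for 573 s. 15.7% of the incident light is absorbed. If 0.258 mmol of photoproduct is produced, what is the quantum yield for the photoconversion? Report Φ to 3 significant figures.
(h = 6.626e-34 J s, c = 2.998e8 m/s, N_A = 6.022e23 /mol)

Product: 0.258 mmol = 2.58e-4 mol.
Photon energy at 299 nm: hc/λ = (6.626e-34)(2.998e8)/(299e-9) = 6.644e-19 J.
Energy delivered: (1.57 W)(573 s) = 899.6 J.
Photons incident: 899.6 / 6.644e-19 = 1.354e21, i.e. 1.354e21/6.022e23 = 0.002248 mol.
Photons absorbed: 0.157 × 0.002248 = 3.529e-4 mol.
Φ = 2.58e-4 mol / 3.529e-4 mol photons = 0.731.

Φ = 0.731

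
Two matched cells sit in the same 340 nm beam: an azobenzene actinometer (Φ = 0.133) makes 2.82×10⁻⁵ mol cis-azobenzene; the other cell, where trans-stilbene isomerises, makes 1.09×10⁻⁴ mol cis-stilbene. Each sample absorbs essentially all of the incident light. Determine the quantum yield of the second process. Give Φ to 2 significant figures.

Photons absorbed by the actinometer: 2.82×10⁻⁵ / 0.133 = 2.120×10⁻⁴ mol.
Φ(unknown) = 1.09×10⁻⁴ / 2.120×10⁻⁴ = 0.51.

Φ = 0.51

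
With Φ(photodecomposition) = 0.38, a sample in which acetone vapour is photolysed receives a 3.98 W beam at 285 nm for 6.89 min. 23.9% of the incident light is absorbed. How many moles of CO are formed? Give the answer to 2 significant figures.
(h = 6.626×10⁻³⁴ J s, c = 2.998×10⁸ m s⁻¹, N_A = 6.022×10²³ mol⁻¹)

3.6×10⁻⁴ mol

Photon energy at 285 nm: hc/λ = (6.626×10⁻³⁴)(2.998×10⁸)/(285×10⁻⁹) = 6.970×10⁻¹⁹ J.
Energy delivered: (3.98 W)(413.4 s) = 1645 J.
Photons incident: 1645 / 6.970×10⁻¹⁹ = 2.360×10²¹, i.e. 2.360×10²¹/6.022×10²³ = 0.003919 mol.
Photons absorbed: 0.239 × 0.003919 = 9.366×10⁻⁴ mol.
Product: Φ × n_abs = 0.38 × 9.366×10⁻⁴ = 3.559×10⁻⁴ mol.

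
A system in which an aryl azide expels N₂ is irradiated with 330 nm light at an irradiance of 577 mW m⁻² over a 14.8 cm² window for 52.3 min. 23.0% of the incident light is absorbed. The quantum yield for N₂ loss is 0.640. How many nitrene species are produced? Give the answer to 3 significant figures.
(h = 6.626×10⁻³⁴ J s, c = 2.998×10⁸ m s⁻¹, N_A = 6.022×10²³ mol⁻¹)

Photon energy at 330 nm: hc/λ = (6.626×10⁻³⁴)(2.998×10⁸)/(330×10⁻⁹) = 6.020×10⁻¹⁹ J.
Energy delivered: (577 mW m⁻²)(14.8×10⁻⁴ m²)(3138 s) = 2.680 J.
Photons incident: 2.680 / 6.020×10⁻¹⁹ = 4.452×10¹⁸, i.e. 4.452×10¹⁸/6.022×10²³ = 7.393×10⁻⁶ mol.
Photons absorbed: 0.230 × 7.393×10⁻⁶ = 1.700×10⁻⁶ mol.
Product: Φ × n_abs = 0.640 × 1.700×10⁻⁶ = 1.088×10⁻⁶ mol.
As a count: 1.088×10⁻⁶ × 6.022×10²³ = 6.55×10¹⁷.

6.55×10¹⁷ species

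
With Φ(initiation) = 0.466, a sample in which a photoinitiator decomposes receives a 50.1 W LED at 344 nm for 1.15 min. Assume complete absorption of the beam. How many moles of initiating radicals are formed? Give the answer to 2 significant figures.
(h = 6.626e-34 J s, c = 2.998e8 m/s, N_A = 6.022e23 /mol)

0.0046 mol

Photon energy at 344 nm: hc/λ = (6.626e-34)(2.998e8)/(344e-9) = 5.775e-19 J.
Energy delivered: (50.1 W)(69 s) = 3457 J.
Photons incident: 3457 / 5.775e-19 = 5.986e21, i.e. 5.986e21/6.022e23 = 0.009940 mol.
Product: Φ × n_abs = 0.466 × 0.009940 = 0.004632 mol.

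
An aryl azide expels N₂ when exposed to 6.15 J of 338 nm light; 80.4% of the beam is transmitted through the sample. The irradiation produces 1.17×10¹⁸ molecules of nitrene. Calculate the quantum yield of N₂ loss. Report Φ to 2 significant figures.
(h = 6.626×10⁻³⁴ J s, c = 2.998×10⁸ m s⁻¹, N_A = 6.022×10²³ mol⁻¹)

Φ = 0.57

Product: 1.17×10¹⁸ / 6.022×10²³ = 1.943×10⁻⁶ mol.
Photon energy at 338 nm: hc/λ = (6.626×10⁻³⁴)(2.998×10⁸)/(338×10⁻⁹) = 5.877×10⁻¹⁹ J.
Photons incident: 6.15 / 5.877×10⁻¹⁹ = 1.046×10¹⁹, i.e. 1.046×10¹⁹/6.022×10²³ = 1.737×10⁻⁵ mol.
Fraction absorbed: 1 − 80.4/100 = 0.1960.
Photons absorbed: 0.1960 × 1.737×10⁻⁵ = 3.405×10⁻⁶ mol.
Φ = 1.943×10⁻⁶ mol / 3.405×10⁻⁶ mol photons = 0.57.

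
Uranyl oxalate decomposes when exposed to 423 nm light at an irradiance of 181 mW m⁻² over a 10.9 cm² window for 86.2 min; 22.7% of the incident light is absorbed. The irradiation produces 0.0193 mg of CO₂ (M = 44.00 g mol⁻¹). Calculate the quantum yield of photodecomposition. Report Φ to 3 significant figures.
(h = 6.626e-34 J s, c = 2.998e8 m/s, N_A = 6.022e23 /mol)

Product: 0.0193 mg / 44.00 g mol⁻¹ = 4.386e-7 mol.
Photon energy at 423 nm: hc/λ = (6.626e-34)(2.998e8)/(423e-9) = 4.696e-19 J.
Energy delivered: (181 mW m⁻²)(10.9e-4 m²)(5172 s) = 1.020 J.
Photons incident: 1.020 / 4.696e-19 = 2.172e18, i.e. 2.172e18/6.022e23 = 3.607e-6 mol.
Photons absorbed: 0.227 × 3.607e-6 = 8.188e-7 mol.
Φ = 4.386e-7 mol / 8.188e-7 mol photons = 0.536.

Φ = 0.536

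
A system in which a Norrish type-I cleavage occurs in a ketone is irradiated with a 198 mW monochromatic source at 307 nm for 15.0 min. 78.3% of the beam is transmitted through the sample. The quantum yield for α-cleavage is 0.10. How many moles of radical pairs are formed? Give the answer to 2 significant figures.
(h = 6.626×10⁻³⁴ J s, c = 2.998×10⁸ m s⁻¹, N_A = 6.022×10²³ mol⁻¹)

9.9×10⁻⁶ mol

Photon energy at 307 nm: hc/λ = (6.626×10⁻³⁴)(2.998×10⁸)/(307×10⁻⁹) = 6.471×10⁻¹⁹ J.
Energy delivered: (198 mW)(900 s) = 178.2 J.
Photons incident: 178.2 / 6.471×10⁻¹⁹ = 2.754×10²⁰, i.e. 2.754×10²⁰/6.022×10²³ = 4.573×10⁻⁴ mol.
Fraction absorbed: 1 − 78.3/100 = 0.2170.
Photons absorbed: 0.2170 × 4.573×10⁻⁴ = 9.923×10⁻⁵ mol.
Product: Φ × n_abs = 0.10 × 9.923×10⁻⁵ = 9.923×10⁻⁶ mol.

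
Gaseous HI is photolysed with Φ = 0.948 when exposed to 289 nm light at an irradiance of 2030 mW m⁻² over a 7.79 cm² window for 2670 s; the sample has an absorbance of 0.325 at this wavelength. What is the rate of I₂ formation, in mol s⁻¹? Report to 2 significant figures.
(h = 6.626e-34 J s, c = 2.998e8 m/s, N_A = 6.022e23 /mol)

1.9e-9 mol s⁻¹

Photon energy at 289 nm: hc/λ = (6.626e-34)(2.998e8)/(289e-9) = 6.874e-19 J.
Energy delivered: (2030 mW m⁻²)(7.79e-4 m²)(2670 s) = 4.222 J.
Photons incident: 4.222 / 6.874e-19 = 6.142e18, i.e. 6.142e18/6.022e23 = 1.020e-5 mol.
Fraction absorbed: 1 − 10^(−0.325) = 0.5268.
Photons absorbed: 0.5268 × 1.020e-5 = 5.373e-6 mol.
Product formed: 0.948 × 5.373e-6 = 5.094e-6 mol.
Rate: 5.094e-6 / 2670 s = 1.9e-9 mol s⁻¹.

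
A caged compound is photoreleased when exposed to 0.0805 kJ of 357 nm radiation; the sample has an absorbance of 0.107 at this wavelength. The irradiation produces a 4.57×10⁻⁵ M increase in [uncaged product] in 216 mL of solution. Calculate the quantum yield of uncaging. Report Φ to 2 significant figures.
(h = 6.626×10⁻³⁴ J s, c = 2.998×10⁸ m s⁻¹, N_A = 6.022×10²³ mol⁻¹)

Product: (4.57×10⁻⁵ M)(0.216 L) = 9.871×10⁻⁶ mol.
Photon energy at 357 nm: hc/λ = (6.626×10⁻³⁴)(2.998×10⁸)/(357×10⁻⁹) = 5.564×10⁻¹⁹ J.
Incident energy: 0.0805 kJ = 80.5 J.
Photons incident: 80.5 / 5.564×10⁻¹⁹ = 1.447×10²⁰, i.e. 1.447×10²⁰/6.022×10²³ = 2.403×10⁻⁴ mol.
Fraction absorbed: 1 − 10^(−0.107) = 0.2184.
Photons absorbed: 0.2184 × 2.403×10⁻⁴ = 5.248×10⁻⁵ mol.
Φ = 9.871×10⁻⁶ mol / 5.248×10⁻⁵ mol photons = 0.19.

Φ = 0.19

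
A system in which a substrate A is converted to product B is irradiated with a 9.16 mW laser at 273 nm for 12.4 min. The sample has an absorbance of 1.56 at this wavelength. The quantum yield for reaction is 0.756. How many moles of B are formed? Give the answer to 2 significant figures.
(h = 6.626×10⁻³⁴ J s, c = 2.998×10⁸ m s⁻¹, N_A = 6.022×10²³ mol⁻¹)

1.1×10⁻⁵ mol

Photon energy at 273 nm: hc/λ = (6.626×10⁻³⁴)(2.998×10⁸)/(273×10⁻⁹) = 7.276×10⁻¹⁹ J.
Energy delivered: (9.16 mW)(744 s) = 6.815 J.
Photons incident: 6.815 / 7.276×10⁻¹⁹ = 9.366×10¹⁸, i.e. 9.366×10¹⁸/6.022×10²³ = 1.555×10⁻⁵ mol.
Fraction absorbed: 1 − 10^(−1.56) = 0.9725.
Photons absorbed: 0.9725 × 1.555×10⁻⁵ = 1.512×10⁻⁵ mol.
Product: Φ × n_abs = 0.756 × 1.512×10⁻⁵ = 1.143×10⁻⁵ mol.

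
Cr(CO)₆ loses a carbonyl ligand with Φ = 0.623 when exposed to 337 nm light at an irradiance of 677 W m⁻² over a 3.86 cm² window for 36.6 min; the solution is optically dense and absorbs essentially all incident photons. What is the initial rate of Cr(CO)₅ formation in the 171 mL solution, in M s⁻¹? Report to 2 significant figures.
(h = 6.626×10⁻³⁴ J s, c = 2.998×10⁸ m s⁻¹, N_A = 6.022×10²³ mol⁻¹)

Photon energy at 337 nm: hc/λ = (6.626×10⁻³⁴)(2.998×10⁸)/(337×10⁻⁹) = 5.895×10⁻¹⁹ J.
Energy delivered: (677 W m⁻²)(3.86×10⁻⁴ m²)(2196 s) = 573.9 J.
Photons incident: 573.9 / 5.895×10⁻¹⁹ = 9.735×10²⁰, i.e. 9.735×10²⁰/6.022×10²³ = 0.001617 mol.
Product formed: 0.623 × 0.001617 = 0.001007 mol.
Rate: 0.001007 mol / (2196 s × 0.171 L) = 2.7×10⁻⁶ M s⁻¹.

2.7×10⁻⁶ M s⁻¹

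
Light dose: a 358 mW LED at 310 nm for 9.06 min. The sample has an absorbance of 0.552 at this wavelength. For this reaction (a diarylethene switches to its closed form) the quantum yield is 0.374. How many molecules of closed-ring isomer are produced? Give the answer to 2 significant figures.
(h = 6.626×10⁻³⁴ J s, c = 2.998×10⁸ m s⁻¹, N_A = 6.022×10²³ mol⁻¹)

Photon energy at 310 nm: hc/λ = (6.626×10⁻³⁴)(2.998×10⁸)/(310×10⁻⁹) = 6.408×10⁻¹⁹ J.
Energy delivered: (358 mW)(543.6 s) = 194.6 J.
Photons incident: 194.6 / 6.408×10⁻¹⁹ = 3.037×10²⁰, i.e. 3.037×10²⁰/6.022×10²³ = 5.043×10⁻⁴ mol.
Fraction absorbed: 1 − 10^(−0.552) = 0.7195.
Photons absorbed: 0.7195 × 5.043×10⁻⁴ = 3.628×10⁻⁴ mol.
Product: Φ × n_abs = 0.374 × 3.628×10⁻⁴ = 1.357×10⁻⁴ mol.
As a count: 1.357×10⁻⁴ × 6.022×10²³ = 8.2×10¹⁹.

8.2×10¹⁹ molecules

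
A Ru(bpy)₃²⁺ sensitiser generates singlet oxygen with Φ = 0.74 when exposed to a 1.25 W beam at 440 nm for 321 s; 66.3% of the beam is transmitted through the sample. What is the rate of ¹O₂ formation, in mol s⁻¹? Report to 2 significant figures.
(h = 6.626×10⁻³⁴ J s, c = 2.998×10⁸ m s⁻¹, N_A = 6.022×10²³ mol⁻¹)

Photon energy at 440 nm: hc/λ = (6.626×10⁻³⁴)(2.998×10⁸)/(440×10⁻⁹) = 4.515×10⁻¹⁹ J.
Energy delivered: (1.25 W)(321 s) = 401.3 J.
Photons incident: 401.3 / 4.515×10⁻¹⁹ = 8.888×10²⁰, i.e. 8.888×10²⁰/6.022×10²³ = 0.001476 mol.
Fraction absorbed: 1 − 66.3/100 = 0.3370.
Photons absorbed: 0.3370 × 0.001476 = 4.974×10⁻⁴ mol.
Product formed: 0.74 × 4.974×10⁻⁴ = 3.681×10⁻⁴ mol.
Rate: 3.681×10⁻⁴ / 321 s = 1.1×10⁻⁶ mol s⁻¹.

1.1×10⁻⁶ mol s⁻¹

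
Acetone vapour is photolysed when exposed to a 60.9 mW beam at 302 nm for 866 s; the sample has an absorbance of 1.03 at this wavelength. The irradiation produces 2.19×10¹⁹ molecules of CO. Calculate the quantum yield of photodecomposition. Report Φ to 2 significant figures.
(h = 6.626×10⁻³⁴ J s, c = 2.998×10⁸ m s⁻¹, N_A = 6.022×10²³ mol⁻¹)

Product: 2.19×10¹⁹ / 6.022×10²³ = 3.637×10⁻⁵ mol.
Photon energy at 302 nm: hc/λ = (6.626×10⁻³⁴)(2.998×10⁸)/(302×10⁻⁹) = 6.578×10⁻¹⁹ J.
Energy delivered: (60.9 mW)(866 s) = 52.74 J.
Photons incident: 52.74 / 6.578×10⁻¹⁹ = 8.018×10¹⁹, i.e. 8.018×10¹⁹/6.022×10²³ = 1.331×10⁻⁴ mol.
Fraction absorbed: 1 − 10^(−1.03) = 0.9067.
Photons absorbed: 0.9067 × 1.331×10⁻⁴ = 1.207×10⁻⁴ mol.
Φ = 3.637×10⁻⁵ mol / 1.207×10⁻⁴ mol photons = 0.30.

Φ = 0.30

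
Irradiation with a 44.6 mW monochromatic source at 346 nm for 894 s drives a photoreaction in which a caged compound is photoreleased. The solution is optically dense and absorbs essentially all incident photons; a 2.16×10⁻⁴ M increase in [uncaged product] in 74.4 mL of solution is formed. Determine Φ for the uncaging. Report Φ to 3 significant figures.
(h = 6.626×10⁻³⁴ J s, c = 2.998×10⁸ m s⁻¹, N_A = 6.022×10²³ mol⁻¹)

Product: (2.16×10⁻⁴ M)(0.0744 L) = 1.607×10⁻⁵ mol.
Photon energy at 346 nm: hc/λ = (6.626×10⁻³⁴)(2.998×10⁸)/(346×10⁻⁹) = 5.741×10⁻¹⁹ J.
Energy delivered: (44.6 mW)(894 s) = 39.87 J.
Photons incident: 39.87 / 5.741×10⁻¹⁹ = 6.945×10¹⁹, i.e. 6.945×10¹⁹/6.022×10²³ = 1.153×10⁻⁴ mol.
Φ = 1.607×10⁻⁵ mol / 1.153×10⁻⁴ mol photons = 0.139.

Φ = 0.139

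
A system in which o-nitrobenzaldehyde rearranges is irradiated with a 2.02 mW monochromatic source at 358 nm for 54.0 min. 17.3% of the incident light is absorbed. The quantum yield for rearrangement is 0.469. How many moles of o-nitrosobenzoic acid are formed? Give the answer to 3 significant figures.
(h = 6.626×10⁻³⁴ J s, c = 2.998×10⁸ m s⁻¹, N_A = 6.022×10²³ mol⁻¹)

Photon energy at 358 nm: hc/λ = (6.626×10⁻³⁴)(2.998×10⁸)/(358×10⁻⁹) = 5.549×10⁻¹⁹ J.
Energy delivered: (2.02 mW)(3240 s) = 6.545 J.
Photons incident: 6.545 / 5.549×10⁻¹⁹ = 1.179×10¹⁹, i.e. 1.179×10¹⁹/6.022×10²³ = 1.958×10⁻⁵ mol.
Photons absorbed: 0.173 × 1.958×10⁻⁵ = 3.387×10⁻⁶ mol.
Product: Φ × n_abs = 0.469 × 3.387×10⁻⁶ = 1.589×10⁻⁶ mol.

1.59×10⁻⁶ mol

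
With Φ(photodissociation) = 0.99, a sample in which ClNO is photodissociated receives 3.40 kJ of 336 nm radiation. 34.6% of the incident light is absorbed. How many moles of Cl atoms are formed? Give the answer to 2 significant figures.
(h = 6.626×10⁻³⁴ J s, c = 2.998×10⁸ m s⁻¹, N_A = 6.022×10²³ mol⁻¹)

0.0033 mol

Photon energy at 336 nm: hc/λ = (6.626×10⁻³⁴)(2.998×10⁸)/(336×10⁻⁹) = 5.912×10⁻¹⁹ J.
Incident energy: 3.40 kJ = 3400 J.
Photons incident: 3400 / 5.912×10⁻¹⁹ = 5.751×10²¹, i.e. 5.751×10²¹/6.022×10²³ = 0.009550 mol.
Photons absorbed: 0.346 × 0.009550 = 0.003304 mol.
Product: Φ × n_abs = 0.99 × 0.003304 = 0.003271 mol.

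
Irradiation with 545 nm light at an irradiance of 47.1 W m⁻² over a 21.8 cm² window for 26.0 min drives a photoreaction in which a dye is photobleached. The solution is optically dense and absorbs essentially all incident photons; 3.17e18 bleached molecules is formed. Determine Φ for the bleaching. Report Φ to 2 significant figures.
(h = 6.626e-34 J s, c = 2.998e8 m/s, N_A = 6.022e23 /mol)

Product: 3.17e18 / 6.022e23 = 5.264e-6 mol.
Photon energy at 545 nm: hc/λ = (6.626e-34)(2.998e8)/(545e-9) = 3.645e-19 J.
Energy delivered: (47.1 W m⁻²)(21.8e-4 m²)(1560 s) = 160.2 J.
Photons incident: 160.2 / 3.645e-19 = 4.395e20, i.e. 4.395e20/6.022e23 = 7.298e-4 mol.
Φ = 5.264e-6 mol / 7.298e-4 mol photons = 0.0072.

Φ = 0.0072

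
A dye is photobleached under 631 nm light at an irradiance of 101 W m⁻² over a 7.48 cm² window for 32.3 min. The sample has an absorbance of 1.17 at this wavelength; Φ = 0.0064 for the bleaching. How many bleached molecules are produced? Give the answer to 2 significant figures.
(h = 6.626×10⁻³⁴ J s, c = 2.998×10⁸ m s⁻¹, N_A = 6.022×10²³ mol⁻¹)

Photon energy at 631 nm: hc/λ = (6.626×10⁻³⁴)(2.998×10⁸)/(631×10⁻⁹) = 3.148×10⁻¹⁹ J.
Energy delivered: (101 W m⁻²)(7.48×10⁻⁴ m²)(1938 s) = 146.4 J.
Photons incident: 146.4 / 3.148×10⁻¹⁹ = 4.651×10²⁰, i.e. 4.651×10²⁰/6.022×10²³ = 7.723×10⁻⁴ mol.
Fraction absorbed: 1 − 10^(−1.17) = 0.9324.
Photons absorbed: 0.9324 × 7.723×10⁻⁴ = 7.201×10⁻⁴ mol.
Product: Φ × n_abs = 0.0064 × 7.201×10⁻⁴ = 4.609×10⁻⁶ mol.
As a count: 4.609×10⁻⁶ × 6.022×10²³ = 2.8×10¹⁸.

2.8×10¹⁸ bleached molecules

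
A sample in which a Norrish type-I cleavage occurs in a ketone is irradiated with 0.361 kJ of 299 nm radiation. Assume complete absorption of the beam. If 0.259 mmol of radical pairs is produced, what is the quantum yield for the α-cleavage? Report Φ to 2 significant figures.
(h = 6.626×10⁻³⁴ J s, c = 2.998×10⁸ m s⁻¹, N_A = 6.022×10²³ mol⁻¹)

Product: 0.259 mmol = 2.59×10⁻⁴ mol.
Photon energy at 299 nm: hc/λ = (6.626×10⁻³⁴)(2.998×10⁸)/(299×10⁻⁹) = 6.644×10⁻¹⁹ J.
Incident energy: 0.361 kJ = 361 J.
Photons incident: 361 / 6.644×10⁻¹⁹ = 5.433×10²⁰, i.e. 5.433×10²⁰/6.022×10²³ = 9.022×10⁻⁴ mol.
Φ = 2.59×10⁻⁴ mol / 9.022×10⁻⁴ mol photons = 0.29.

Φ = 0.29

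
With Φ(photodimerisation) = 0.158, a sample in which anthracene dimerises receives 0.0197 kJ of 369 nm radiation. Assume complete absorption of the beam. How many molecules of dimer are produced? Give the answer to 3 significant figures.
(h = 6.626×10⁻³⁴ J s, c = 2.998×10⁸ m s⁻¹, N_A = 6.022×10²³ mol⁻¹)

5.78×10¹⁸ molecules

Photon energy at 369 nm: hc/λ = (6.626×10⁻³⁴)(2.998×10⁸)/(369×10⁻⁹) = 5.383×10⁻¹⁹ J.
Incident energy: 0.0197 kJ = 19.7 J.
Photons incident: 19.7 / 5.383×10⁻¹⁹ = 3.660×10¹⁹, i.e. 3.660×10¹⁹/6.022×10²³ = 6.078×10⁻⁵ mol.
Product: Φ × n_abs = 0.158 × 6.078×10⁻⁵ = 9.603×10⁻⁶ mol.
As a count: 9.603×10⁻⁶ × 6.022×10²³ = 5.78×10¹⁸.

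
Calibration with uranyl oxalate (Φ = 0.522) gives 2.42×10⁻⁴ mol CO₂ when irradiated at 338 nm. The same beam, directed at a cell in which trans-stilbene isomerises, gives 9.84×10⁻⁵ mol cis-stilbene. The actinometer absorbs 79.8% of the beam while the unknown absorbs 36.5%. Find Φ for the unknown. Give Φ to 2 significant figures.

Φ = 0.46

Photons absorbed by the actinometer: 2.42×10⁻⁴ / 0.522 = 4.636×10⁻⁴ mol.
Incident flux: 4.636×10⁻⁴ / 0.798 = 5.810×10⁻⁴ einstein.
Absorbed by unknown: 0.365 × 5.810×10⁻⁴ = 2.121×10⁻⁴ mol.
Φ(unknown) = 9.84×10⁻⁵ / 2.121×10⁻⁴ = 0.46.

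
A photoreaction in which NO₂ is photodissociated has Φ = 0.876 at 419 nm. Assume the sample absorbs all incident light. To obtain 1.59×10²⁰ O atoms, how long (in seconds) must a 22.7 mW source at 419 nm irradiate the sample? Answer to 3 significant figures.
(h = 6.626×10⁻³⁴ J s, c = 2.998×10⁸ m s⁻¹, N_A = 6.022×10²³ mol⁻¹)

t ≈ 3790 s

Product: 1.59×10²⁰ / 6.022×10²³ = 2.640×10⁻⁴ mol.
Photons that must be absorbed: 2.640×10⁻⁴ / 0.876 = 3.014×10⁻⁴ mol.
Photon energy: hc/λ = 4.741×10⁻¹⁹ J; per mole, 2.855×10⁵ J mol⁻¹.
Energy required: 3.014×10⁻⁴ × 2.855×10⁵ = 86.05 J.
Time: 86.05 J / 0.0227 W = 3790 s.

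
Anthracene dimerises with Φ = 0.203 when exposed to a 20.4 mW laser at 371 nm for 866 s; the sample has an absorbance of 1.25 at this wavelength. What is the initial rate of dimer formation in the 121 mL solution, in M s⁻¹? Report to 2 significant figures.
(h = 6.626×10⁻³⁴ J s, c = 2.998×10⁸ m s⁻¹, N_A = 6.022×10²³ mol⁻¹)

1.0×10⁻⁷ M s⁻¹

Photon energy at 371 nm: hc/λ = (6.626×10⁻³⁴)(2.998×10⁸)/(371×10⁻⁹) = 5.354×10⁻¹⁹ J.
Energy delivered: (20.4 mW)(866 s) = 17.67 J.
Photons incident: 17.67 / 5.354×10⁻¹⁹ = 3.300×10¹⁹, i.e. 3.300×10¹⁹/6.022×10²³ = 5.480×10⁻⁵ mol.
Fraction absorbed: 1 − 10^(−1.25) = 0.9438.
Photons absorbed: 0.9438 × 5.480×10⁻⁵ = 5.172×10⁻⁵ mol.
Product formed: 0.203 × 5.172×10⁻⁵ = 1.050×10⁻⁵ mol.
Rate: 1.050×10⁻⁵ mol / (866 s × 0.121 L) = 1.0×10⁻⁷ M s⁻¹.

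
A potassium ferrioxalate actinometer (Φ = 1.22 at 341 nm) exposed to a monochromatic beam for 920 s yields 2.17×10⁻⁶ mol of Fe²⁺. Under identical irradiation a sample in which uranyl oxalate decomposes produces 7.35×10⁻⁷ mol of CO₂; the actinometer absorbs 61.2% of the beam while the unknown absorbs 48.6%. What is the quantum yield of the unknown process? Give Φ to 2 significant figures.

Photons absorbed by the actinometer: 2.17×10⁻⁶ / 1.22 = 1.779×10⁻⁶ mol.
Incident flux: 1.779×10⁻⁶ / 0.612 = 2.907×10⁻⁶ einstein.
Absorbed by unknown: 0.486 × 2.907×10⁻⁶ = 1.413×10⁻⁶ mol.
Φ(unknown) = 7.35×10⁻⁷ / 1.413×10⁻⁶ = 0.52.

Φ = 0.52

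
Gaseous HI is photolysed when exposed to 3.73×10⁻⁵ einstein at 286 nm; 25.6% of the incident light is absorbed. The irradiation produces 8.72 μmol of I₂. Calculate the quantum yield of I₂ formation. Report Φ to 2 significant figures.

Product: 8.72 μmol = 8.72×10⁻⁶ mol.
Photons absorbed: 0.256 × 3.73×10⁻⁵ = 9.549×10⁻⁶ mol.
Φ = 8.72×10⁻⁶ mol / 9.549×10⁻⁶ mol photons = 0.91.

Φ = 0.91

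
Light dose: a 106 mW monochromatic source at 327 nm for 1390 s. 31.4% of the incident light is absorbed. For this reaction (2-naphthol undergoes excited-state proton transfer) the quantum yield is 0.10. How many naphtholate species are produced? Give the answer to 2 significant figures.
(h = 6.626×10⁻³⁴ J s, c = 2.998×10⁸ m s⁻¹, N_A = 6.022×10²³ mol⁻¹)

Photon energy at 327 nm: hc/λ = (6.626×10⁻³⁴)(2.998×10⁸)/(327×10⁻⁹) = 6.075×10⁻¹⁹ J.
Energy delivered: (106 mW)(1390 s) = 147.3 J.
Photons incident: 147.3 / 6.075×10⁻¹⁹ = 2.425×10²⁰, i.e. 2.425×10²⁰/6.022×10²³ = 4.027×10⁻⁴ mol.
Photons absorbed: 0.314 × 4.027×10⁻⁴ = 1.264×10⁻⁴ mol.
Product: Φ × n_abs = 0.10 × 1.264×10⁻⁴ = 1.264×10⁻⁵ mol.
As a count: 1.264×10⁻⁵ × 6.022×10²³ = 7.6×10¹⁸.

7.6×10¹⁸ species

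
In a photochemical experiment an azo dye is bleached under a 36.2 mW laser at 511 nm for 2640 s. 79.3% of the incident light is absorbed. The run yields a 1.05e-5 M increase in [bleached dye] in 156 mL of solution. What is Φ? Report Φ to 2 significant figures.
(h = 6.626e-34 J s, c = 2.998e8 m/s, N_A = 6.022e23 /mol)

Product: (1.05e-5 M)(0.156 L) = 1.638e-6 mol.
Photon energy at 511 nm: hc/λ = (6.626e-34)(2.998e8)/(511e-9) = 3.887e-19 J.
Energy delivered: (36.2 mW)(2640 s) = 95.57 J.
Photons incident: 95.57 / 3.887e-19 = 2.459e20, i.e. 2.459e20/6.022e23 = 4.083e-4 mol.
Photons absorbed: 0.793 × 4.083e-4 = 3.238e-4 mol.
Φ = 1.638e-6 mol / 3.238e-4 mol photons = 0.0051.

Φ = 0.0051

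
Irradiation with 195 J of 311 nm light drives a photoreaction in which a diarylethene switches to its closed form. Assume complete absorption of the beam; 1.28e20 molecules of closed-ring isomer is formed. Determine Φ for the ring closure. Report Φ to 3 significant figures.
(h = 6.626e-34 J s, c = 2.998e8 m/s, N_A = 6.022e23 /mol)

Φ = 0.419

Product: 1.28e20 / 6.022e23 = 2.126e-4 mol.
Photon energy at 311 nm: hc/λ = (6.626e-34)(2.998e8)/(311e-9) = 6.387e-19 J.
Photons incident: 195 / 6.387e-19 = 3.053e20, i.e. 3.053e20/6.022e23 = 5.070e-4 mol.
Φ = 2.126e-4 mol / 5.070e-4 mol photons = 0.419.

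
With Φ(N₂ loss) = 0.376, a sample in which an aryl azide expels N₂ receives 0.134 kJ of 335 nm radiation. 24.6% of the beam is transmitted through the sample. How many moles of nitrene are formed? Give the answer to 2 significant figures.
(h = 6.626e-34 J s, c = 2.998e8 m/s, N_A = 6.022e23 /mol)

Photon energy at 335 nm: hc/λ = (6.626e-34)(2.998e8)/(335e-9) = 5.930e-19 J.
Incident energy: 0.134 kJ = 134 J.
Photons incident: 134 / 5.930e-19 = 2.260e20, i.e. 2.260e20/6.022e23 = 3.753e-4 mol.
Fraction absorbed: 1 − 24.6/100 = 0.7540.
Photons absorbed: 0.7540 × 3.753e-4 = 2.830e-4 mol.
Product: Φ × n_abs = 0.376 × 2.830e-4 = 1.064e-4 mol.

1.1e-4 mol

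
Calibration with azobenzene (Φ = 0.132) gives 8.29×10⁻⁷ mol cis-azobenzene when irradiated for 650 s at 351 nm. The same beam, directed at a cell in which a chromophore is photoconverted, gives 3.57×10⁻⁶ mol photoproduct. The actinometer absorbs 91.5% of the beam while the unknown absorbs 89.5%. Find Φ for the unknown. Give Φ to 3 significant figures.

Photons absorbed by the actinometer: 8.29×10⁻⁷ / 0.132 = 6.280×10⁻⁶ mol.
Incident flux: 6.280×10⁻⁶ / 0.915 = 6.863×10⁻⁶ einstein.
Absorbed by unknown: 0.895 × 6.863×10⁻⁶ = 6.142×10⁻⁶ mol.
Φ(unknown) = 3.57×10⁻⁶ / 6.142×10⁻⁶ = 0.581.

Φ = 0.581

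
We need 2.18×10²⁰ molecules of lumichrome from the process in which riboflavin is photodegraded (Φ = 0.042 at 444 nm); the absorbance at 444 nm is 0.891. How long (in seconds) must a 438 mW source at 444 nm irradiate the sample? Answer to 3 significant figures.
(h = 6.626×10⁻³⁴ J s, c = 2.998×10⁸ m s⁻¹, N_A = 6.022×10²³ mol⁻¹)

Product: 2.18×10²⁰ / 6.022×10²³ = 3.620×10⁻⁴ mol.
Photons that must be absorbed: 3.620×10⁻⁴ / 0.042 = 0.008619 mol.
Fraction absorbed: 1 − 10^(−0.891) = 0.8715.
Incident photons needed: 0.008619 / 0.8715 = 0.009890 mol.
Photon energy: hc/λ = 4.474×10⁻¹⁹ J; per mole, 2.694×10⁵ J mol⁻¹.
Energy required: 0.009890 × 2.694×10⁵ = 2664 J.
Time: 2664 J / 0.438 W = 6080 s.

t ≈ 6080 s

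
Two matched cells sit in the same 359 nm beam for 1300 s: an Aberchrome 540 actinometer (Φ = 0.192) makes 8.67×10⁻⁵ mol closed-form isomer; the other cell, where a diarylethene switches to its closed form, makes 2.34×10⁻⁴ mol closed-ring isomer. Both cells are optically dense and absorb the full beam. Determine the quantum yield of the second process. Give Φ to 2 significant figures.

Φ = 0.52

Photons absorbed by the actinometer: 8.67×10⁻⁵ / 0.192 = 4.516×10⁻⁴ mol.
Φ(unknown) = 2.34×10⁻⁴ / 4.516×10⁻⁴ = 0.52.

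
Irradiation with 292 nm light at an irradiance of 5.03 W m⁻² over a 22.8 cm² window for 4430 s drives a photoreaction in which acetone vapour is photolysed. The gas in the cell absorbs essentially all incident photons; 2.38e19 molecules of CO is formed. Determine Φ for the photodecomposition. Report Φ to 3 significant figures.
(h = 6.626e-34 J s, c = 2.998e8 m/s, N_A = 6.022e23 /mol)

Φ = 0.319

Product: 2.38e19 / 6.022e23 = 3.952e-5 mol.
Photon energy at 292 nm: hc/λ = (6.626e-34)(2.998e8)/(292e-9) = 6.803e-19 J.
Energy delivered: (5.03 W m⁻²)(22.8e-4 m²)(4430 s) = 50.81 J.
Photons incident: 50.81 / 6.803e-19 = 7.469e19, i.e. 7.469e19/6.022e23 = 1.240e-4 mol.
Φ = 3.952e-5 mol / 1.240e-4 mol photons = 0.319.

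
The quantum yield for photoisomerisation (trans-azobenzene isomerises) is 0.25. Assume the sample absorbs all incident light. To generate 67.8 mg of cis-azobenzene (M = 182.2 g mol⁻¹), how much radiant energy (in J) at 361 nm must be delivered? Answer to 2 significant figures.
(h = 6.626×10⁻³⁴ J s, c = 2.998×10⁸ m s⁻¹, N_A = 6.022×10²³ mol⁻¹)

490 J

Product: 67.8 mg / 182.2 g mol⁻¹ = 3.721×10⁻⁴ mol.
Photons that must be absorbed: 3.721×10⁻⁴ / 0.25 = 0.001488 mol.
Photon energy: hc/λ = 5.503×10⁻¹⁹ J; per mole, 3.314×10⁵ J mol⁻¹.
Energy required: 0.001488 × 3.314×10⁵ = 490 J.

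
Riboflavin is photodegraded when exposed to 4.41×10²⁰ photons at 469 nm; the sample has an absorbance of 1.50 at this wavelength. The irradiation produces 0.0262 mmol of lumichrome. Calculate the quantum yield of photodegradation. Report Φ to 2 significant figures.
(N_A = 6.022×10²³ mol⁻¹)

Product: 0.0262 mmol = 2.62×10⁻⁵ mol.
Moles of photons: 4.41×10²⁰ / 6.022×10²³ = 7.323×10⁻⁴ mol.
Fraction absorbed: 1 − 10^(−1.50) = 0.9684.
Photons absorbed: 0.9684 × 7.323×10⁻⁴ = 7.092×10⁻⁴ mol.
Φ = 2.62×10⁻⁵ mol / 7.092×10⁻⁴ mol photons = 0.037.

Φ = 0.037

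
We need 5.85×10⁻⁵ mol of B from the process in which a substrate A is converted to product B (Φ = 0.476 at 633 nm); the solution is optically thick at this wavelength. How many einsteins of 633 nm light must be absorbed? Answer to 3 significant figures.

Photons that must be absorbed: 5.85×10⁻⁵ / 0.476 = 1.229×10⁻⁴ mol.

1.23×10⁻⁴ einstein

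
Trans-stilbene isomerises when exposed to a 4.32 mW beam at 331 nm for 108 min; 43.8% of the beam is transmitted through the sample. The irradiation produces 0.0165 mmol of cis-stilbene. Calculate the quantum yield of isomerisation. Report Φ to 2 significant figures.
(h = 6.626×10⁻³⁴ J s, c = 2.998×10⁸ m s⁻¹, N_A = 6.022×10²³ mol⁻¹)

Product: 0.0165 mmol = 1.65×10⁻⁵ mol.
Photon energy at 331 nm: hc/λ = (6.626×10⁻³⁴)(2.998×10⁸)/(331×10⁻⁹) = 6.001×10⁻¹⁹ J.
Energy delivered: (4.32 mW)(6480 s) = 27.99 J.
Photons incident: 27.99 / 6.001×10⁻¹⁹ = 4.664×10¹⁹, i.e. 4.664×10¹⁹/6.022×10²³ = 7.745×10⁻⁵ mol.
Fraction absorbed: 1 − 43.8/100 = 0.5620.
Photons absorbed: 0.5620 × 7.745×10⁻⁵ = 4.353×10⁻⁵ mol.
Φ = 1.65×10⁻⁵ mol / 4.353×10⁻⁵ mol photons = 0.38.

Φ = 0.38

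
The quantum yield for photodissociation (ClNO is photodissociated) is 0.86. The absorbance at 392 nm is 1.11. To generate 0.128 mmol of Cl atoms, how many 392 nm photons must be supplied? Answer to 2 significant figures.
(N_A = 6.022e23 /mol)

Product: 0.128 mmol = 1.28e-4 mol.
Photons that must be absorbed: 1.28e-4 / 0.86 = 1.488e-4 mol.
Fraction absorbed: 1 − 10^(−1.11) = 0.9224.
Incident photons needed: 1.488e-4 / 0.9224 = 1.613e-4 mol.
Photon count: 1.613e-4 × 6.022e23 = 9.7e19.

9.7e19 photons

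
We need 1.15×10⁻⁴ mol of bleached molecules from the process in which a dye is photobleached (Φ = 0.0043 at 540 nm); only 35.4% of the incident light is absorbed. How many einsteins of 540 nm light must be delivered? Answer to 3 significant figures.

0.0755 einstein

Photons that must be absorbed: 1.15×10⁻⁴ / 0.0043 = 0.02674 mol.
Incident photons needed: 0.02674 / 0.354 = 0.07554 mol.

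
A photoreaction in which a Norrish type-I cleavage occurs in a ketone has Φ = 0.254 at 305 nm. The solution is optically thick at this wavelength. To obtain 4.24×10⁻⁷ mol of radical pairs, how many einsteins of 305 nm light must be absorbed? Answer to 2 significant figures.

Photons that must be absorbed: 4.24×10⁻⁷ / 0.254 = 1.669×10⁻⁶ mol.

1.7×10⁻⁶ einstein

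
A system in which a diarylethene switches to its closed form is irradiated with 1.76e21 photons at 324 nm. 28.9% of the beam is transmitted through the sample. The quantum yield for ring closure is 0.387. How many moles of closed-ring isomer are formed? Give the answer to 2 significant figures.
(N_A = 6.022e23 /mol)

8.0e-4 mol

Moles of photons: 1.76e21 / 6.022e23 = 0.002923 mol.
Fraction absorbed: 1 − 28.9/100 = 0.7110.
Photons absorbed: 0.7110 × 0.002923 = 0.002078 mol.
Product: Φ × n_abs = 0.387 × 0.002078 = 8.042e-4 mol.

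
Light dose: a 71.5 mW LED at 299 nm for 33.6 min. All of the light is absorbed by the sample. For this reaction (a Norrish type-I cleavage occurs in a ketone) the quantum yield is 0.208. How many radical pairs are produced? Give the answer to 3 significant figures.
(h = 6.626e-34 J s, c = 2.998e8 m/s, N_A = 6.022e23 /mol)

4.51e19 radical pairs

Photon energy at 299 nm: hc/λ = (6.626e-34)(2.998e8)/(299e-9) = 6.644e-19 J.
Energy delivered: (71.5 mW)(2016 s) = 144.1 J.
Photons incident: 144.1 / 6.644e-19 = 2.169e20, i.e. 2.169e20/6.022e23 = 3.602e-4 mol.
Product: Φ × n_abs = 0.208 × 3.602e-4 = 7.492e-5 mol.
As a count: 7.492e-5 × 6.022e23 = 4.51e19.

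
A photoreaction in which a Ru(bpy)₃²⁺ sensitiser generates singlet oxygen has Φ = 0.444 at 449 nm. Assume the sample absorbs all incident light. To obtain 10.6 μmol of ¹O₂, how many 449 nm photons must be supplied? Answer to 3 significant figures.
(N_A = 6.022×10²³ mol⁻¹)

Product: 10.6 μmol = 1.06×10⁻⁵ mol.
Photons that must be absorbed: 1.06×10⁻⁵ / 0.444 = 2.387×10⁻⁵ mol.
Photon count: 2.387×10⁻⁵ × 6.022×10²³ = 1.44×10¹⁹.

1.44×10¹⁹ photons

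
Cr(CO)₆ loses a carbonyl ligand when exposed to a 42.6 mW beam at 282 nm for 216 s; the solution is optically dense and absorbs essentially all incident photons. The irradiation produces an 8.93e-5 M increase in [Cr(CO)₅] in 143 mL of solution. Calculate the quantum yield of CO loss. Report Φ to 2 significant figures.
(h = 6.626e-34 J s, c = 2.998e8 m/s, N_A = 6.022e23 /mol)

Φ = 0.59

Product: (8.93e-5 M)(0.143 L) = 1.277e-5 mol.
Photon energy at 282 nm: hc/λ = (6.626e-34)(2.998e8)/(282e-9) = 7.044e-19 J.
Energy delivered: (42.6 mW)(216 s) = 9.202 J.
Photons incident: 9.202 / 7.044e-19 = 1.306e19, i.e. 1.306e19/6.022e23 = 2.169e-5 mol.
Φ = 1.277e-5 mol / 2.169e-5 mol photons = 0.59.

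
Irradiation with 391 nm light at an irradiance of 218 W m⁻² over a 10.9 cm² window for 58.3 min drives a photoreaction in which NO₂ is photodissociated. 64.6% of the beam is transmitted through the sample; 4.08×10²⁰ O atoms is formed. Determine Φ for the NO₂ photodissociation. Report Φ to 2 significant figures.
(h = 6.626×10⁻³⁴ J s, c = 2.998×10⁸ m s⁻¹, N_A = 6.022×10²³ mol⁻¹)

Φ = 0.70

Product: 4.08×10²⁰ / 6.022×10²³ = 6.775×10⁻⁴ mol.
Photon energy at 391 nm: hc/λ = (6.626×10⁻³⁴)(2.998×10⁸)/(391×10⁻⁹) = 5.080×10⁻¹⁹ J.
Energy delivered: (218 W m⁻²)(10.9×10⁻⁴ m²)(3498 s) = 831.2 J.
Photons incident: 831.2 / 5.080×10⁻¹⁹ = 1.636×10²¹, i.e. 1.636×10²¹/6.022×10²³ = 0.002717 mol.
Fraction absorbed: 1 − 64.6/100 = 0.3540.
Photons absorbed: 0.3540 × 0.002717 = 9.618×10⁻⁴ mol.
Φ = 6.775×10⁻⁴ mol / 9.618×10⁻⁴ mol photons = 0.70.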